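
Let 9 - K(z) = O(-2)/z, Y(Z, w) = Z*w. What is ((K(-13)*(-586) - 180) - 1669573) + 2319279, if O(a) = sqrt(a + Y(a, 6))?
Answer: 644252 - 586*I*sqrt(14)/13 ≈ 6.4425e+5 - 168.66*I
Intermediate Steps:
O(a) = sqrt(7)*sqrt(a) (O(a) = sqrt(a + a*6) = sqrt(a + 6*a) = sqrt(7*a) = sqrt(7)*sqrt(a))
K(z) = 9 - I*sqrt(14)/z (K(z) = 9 - sqrt(7)*sqrt(-2)/z = 9 - sqrt(7)*(I*sqrt(2))/z = 9 - I*sqrt(14)/z)
((K(-13)*(-586) - 180) - 1669573) + 2319279 = (((9 - 1*I*sqrt(14)/(-13))*(-586) - 180) - 1669573) + 2319279 = (((9 - 1*I*sqrt(14)*(-1/13))*(-586) - 180) - 1669573) + 2319279 = (((9 + I*sqrt(14)/13)*(-586) - 180) - 1669573) + 2319279 = (((-5274 - 586*I*sqrt(14)/13) - 180) - 1669573) + 2319279 = ((-5454 - 586*I*sqrt(14)/13) - 1669573) + 2319279 = (-1675027 - 586*I*sqrt(14)/13) + 2319279 = 644252 - 586*I*sqrt(14)/13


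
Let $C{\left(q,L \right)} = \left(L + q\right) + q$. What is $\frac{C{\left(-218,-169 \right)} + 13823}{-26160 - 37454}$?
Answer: $- \frac{6609}{31807} \approx -0.20778$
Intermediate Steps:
$C{\left(q,L \right)} = L + 2 q$
$\frac{C{\left(-218,-169 \right)} + 13823}{-26160 - 37454} = \frac{\left(-169 + 2 \left(-218\right)\right) + 13823}{-26160 - 37454} = \frac{\left(-169 - 436\right) + 13823}{-63614} = \left(-605 + 13823\right) \left(- \frac{1}{63614}\right) = 13218 \left(- \frac{1}{63614}\right) = - \frac{6609}{31807}$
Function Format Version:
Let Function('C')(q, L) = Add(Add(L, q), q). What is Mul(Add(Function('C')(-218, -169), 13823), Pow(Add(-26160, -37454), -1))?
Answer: Rational(-6609, 31807) ≈ -0.20778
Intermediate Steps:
Function('C')(q, L) = Add(L, Mul(2, q))
Mul(Add(Function('C')(-218, -169), 13823), Pow(Add(-26160, -37454), -1)) = Mul(Add(Add(-169, Mul(2, -218)), 13823), Pow(Add(-26160, -37454), -1)) = Mul(Add(Add(-169, -436), 13823), Pow(-63614, -1)) = Mul(Add(-605, 13823), Rational(-1, 63614)) = Mul(13218, Rational(-1, 63614)) = Rational(-6609, 31807)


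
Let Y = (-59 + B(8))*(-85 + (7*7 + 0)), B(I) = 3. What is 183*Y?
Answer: 368928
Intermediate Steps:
Y = 2016 (Y = (-59 + 3)*(-85 + (7*7 + 0)) = -56*(-85 + (49 + 0)) = -56*(-85 + 49) = -56*(-36) = 2016)
183*Y = 183*2016 = 368928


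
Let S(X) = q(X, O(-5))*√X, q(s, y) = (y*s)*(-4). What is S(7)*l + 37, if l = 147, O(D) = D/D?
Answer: 37 - 4116*√7 ≈ -10853.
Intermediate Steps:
O(D) = 1
q(s, y) = -4*s*y (q(s, y) = (s*y)*(-4) = -4*s*y)
S(X) = -4*X^(3/2) (S(X) = (-4*X*1)*√X = (-4*X)*√X = -4*X^(3/2))
S(7)*l + 37 = -28*√7*147 + 37 = -4116*√7 + 37 = 37 - 4116*√7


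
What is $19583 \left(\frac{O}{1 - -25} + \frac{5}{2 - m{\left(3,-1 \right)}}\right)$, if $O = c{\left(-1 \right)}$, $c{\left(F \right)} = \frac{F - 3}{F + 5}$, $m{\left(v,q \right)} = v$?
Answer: $- \frac{2565373}{26} \approx -98668.0$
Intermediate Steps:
$c{\left(F \right)} = \frac{-3 + F}{5 + F}$
$O = -1$ ($O = \frac{-3 - 1}{5 - 1} = \frac{1}{4} \left(-4\right) = -1$)
$19583 \left(\frac{O}{1 - -25} + \frac{5}{2 - m{\left(3,-1 \right)}}\right) = 19583 \left(- \frac{1}{1 - -25} + \frac{5}{2 - 3}\right) = 19583 \left(- \frac{1}{1 + 25} + \frac{5}{2 - 3}\right) = 19583 \left(- \frac{1}{26} + \frac{5}{-1}\right) = 19583 \left(\left(-1\right) \frac{1}{26} + 5 \left(-1\right)\right) = 19583 \left(- \frac{1}{26} - 5\right) = 19583 \left(- \frac{131}{26}\right) = - \frac{2565373}{26}$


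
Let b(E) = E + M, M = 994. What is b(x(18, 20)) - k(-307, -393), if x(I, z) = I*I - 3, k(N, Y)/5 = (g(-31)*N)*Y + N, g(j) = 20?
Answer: -12062250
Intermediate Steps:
k(N, Y) = 5*N + 100*N*Y (k(N, Y) = 5*((20*N)*Y + N) = 5*(20*N*Y + N) = 5*(N + 20*N*Y) = 5*N + 100*N*Y)
x(I, z) = -3 + I² (x(I, z) = I² - 3 = -3 + I²)
b(E) = 994 + E (b(E) = E + 994 = 994 + E)
b(x(18, 20)) - k(-307, -393) = (994 + (-3 + 18²)) - 5*(-307)*(1 + 20*(-393)) = (994 + (-3 + 324)) - 5*(-307)*(1 - 7860) = (994 + 321) - 5*(-307)*(-7859) = 1315 - 1*12063565 = 1315 - 12063565 = -12062250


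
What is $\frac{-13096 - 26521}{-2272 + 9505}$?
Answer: $- \frac{39617}{7233} \approx -5.4773$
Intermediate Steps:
$\frac{-13096 - 26521}{-2272 + 9505} = - \frac{39617}{7233}$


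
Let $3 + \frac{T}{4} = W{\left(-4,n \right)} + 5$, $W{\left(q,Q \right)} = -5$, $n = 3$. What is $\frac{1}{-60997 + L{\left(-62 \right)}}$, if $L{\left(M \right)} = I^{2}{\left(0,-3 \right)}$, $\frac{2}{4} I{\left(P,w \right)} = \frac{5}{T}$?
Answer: $- \frac{36}{2195867} \approx -1.6394 \cdot 10^{-5}$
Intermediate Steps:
$T = -12$ ($T = -12 + 4 \left(-5 + 5\right) = -12 + 4 \cdot 0 = -12 + 0 = -12$)
$I{\left(P,w \right)} = - \frac{5}{6}$ ($I{\left(P,w \right)} = 2 \frac{5}{-12} = 2 \cdot 5 \left(- \frac{1}{12}\right) = 2 \left(- \frac{5}{12}\right) = - \frac{5}{6}$)
$L{\left(M \right)} = \frac{25}{36}$ ($L{\left(M \right)} = \left(- \frac{5}{6}\right)^{2} = \frac{25}{36}$)
$\frac{1}{-60997 + L{\left(-62 \right)}} = \frac{1}{-60997 + \frac{25}{36}} = \frac{1}{- \frac{2195867}{36}} = - \frac{36}{2195867}$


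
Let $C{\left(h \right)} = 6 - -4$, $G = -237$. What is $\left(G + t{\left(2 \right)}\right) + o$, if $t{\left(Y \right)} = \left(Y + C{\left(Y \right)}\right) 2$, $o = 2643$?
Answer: $2430$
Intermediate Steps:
$C{\left(h \right)} = 10$ ($C{\left(h \right)} = 6 + 4 = 10$)
$t{\left(Y \right)} = 20 + 2 Y$ ($t{\left(Y \right)} = \left(Y + 10\right) 2 = \left(10 + Y\right) 2 = 20 + 2 Y$)
$\left(G + t{\left(2 \right)}\right) + o = \left(-237 + \left(20 + 2 \cdot 2\right)\right) + 2643 = \left(-237 + \left(20 + 4\right)\right) + 2643 = \left(-237 + 24\right) + 2643 = -213 + 2643 = 2430$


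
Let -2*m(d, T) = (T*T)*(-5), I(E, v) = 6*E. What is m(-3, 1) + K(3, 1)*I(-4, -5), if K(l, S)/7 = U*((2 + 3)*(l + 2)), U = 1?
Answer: -8395/2 ≈ -4197.5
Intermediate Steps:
m(d, T) = 5*T**2/2 (m(d, T) = -T*T*(-5)/2 = -T**2*(-5)/2 = -(-5)*T**2/2 = 5*T**2/2)
K(l, S) = 70 + 35*l (K(l, S) = 7*(1*((2 + 3)*(l + 2))) = 7*(1*(5*(2 + l))) = 7*(1*(10 + 5*l)) = 7*(10 + 5*l) = 70 + 35*l)
m(-3, 1) + K(3, 1)*I(-4, -5) = (5/2)*1**2 + (70 + 35*3)*(6*(-4)) = (5/2)*1 + (70 + 105)*(-24) = 5/2 + 175*(-24) = 5/2 - 4200 = -8395/2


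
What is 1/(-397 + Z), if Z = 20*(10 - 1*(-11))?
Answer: 1/23 ≈ 0.043478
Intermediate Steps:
Z = 420 (Z = 20*(10 + 11) = 20*21 = 420)
1/(-397 + Z) = 1/(-397 + 420) = 1/23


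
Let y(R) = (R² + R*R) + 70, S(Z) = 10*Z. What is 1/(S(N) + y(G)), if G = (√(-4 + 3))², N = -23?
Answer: -1/158 ≈ -0.0063291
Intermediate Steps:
G = -1 (G = (√(-1))² = I² = -1)
y(R) = 70 + 2*R² (y(R) = (R² + R²) + 70 = 2*R² + 70 = 70 + 2*R²)
1/(S(N) + y(G)) = 1/(10*(-23) + (70 + 2*(-1)²)) = 1/(-230 + (70 + 2*1)) = 1/(-230 + (70 + 2)) = 1/(-230 + 72) = 1/(-158) = -1/158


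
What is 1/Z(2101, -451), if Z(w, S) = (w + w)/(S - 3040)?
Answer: -3491/4202 ≈ -0.83080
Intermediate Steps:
Z(w, S) = 2*w/(-3040 + S) (Z(w, S) = (2*w)/(-3040 + S) = 2*w/(-3040 + S))
1/Z(2101, -451) = 1/(2*2101/(-3040 - 451)) = 1/(2*2101/(-3491)) = 1/(2*2101*(-1/3491)) = 1/(-4202/3491) = -3491/4202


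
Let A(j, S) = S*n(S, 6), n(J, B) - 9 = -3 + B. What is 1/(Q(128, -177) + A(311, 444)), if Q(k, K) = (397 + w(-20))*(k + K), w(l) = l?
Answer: -1/13145 ≈ -7.6075e-5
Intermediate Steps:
n(J, B) = 6 + B (n(J, B) = 9 + (-3 + B) = 6 + B)
A(j, S) = 12*S (A(j, S) = S*(6 + 6) = S*12 = 12*S)
Q(k, K) = 377*K + 377*k (Q(k, K) = (397 - 20)*(k + K) = 377*(K + k) = 377*K + 377*k)
1/(Q(128, -177) + A(311, 444)) = 1/((377*(-177) + 377*128) + 12*444) = 1/((-66729 + 48256) + 5328) = 1/(-18473 + 5328) = 1/(-13145) = -1/13145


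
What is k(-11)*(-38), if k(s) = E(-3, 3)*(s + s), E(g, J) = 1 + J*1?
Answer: 3344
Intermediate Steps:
E(g, J) = 1 + J
k(s) = 8*s (k(s) = (1 + 3)*(s + s) = 4*(2*s) = 8*s)
k(-11)*(-38) = (8*(-11))*(-38) = -88*(-38) = 3344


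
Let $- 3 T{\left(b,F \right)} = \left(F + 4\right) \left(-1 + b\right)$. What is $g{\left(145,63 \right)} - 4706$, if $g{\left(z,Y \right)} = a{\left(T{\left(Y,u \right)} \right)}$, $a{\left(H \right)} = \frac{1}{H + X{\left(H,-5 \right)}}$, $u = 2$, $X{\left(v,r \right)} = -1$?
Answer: $- \frac{588251}{125} \approx -4706.0$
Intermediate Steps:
$T{\left(b,F \right)} = - \frac{\left(-1 + b\right) \left(4 + F\right)}{3}$ ($T{\left(b,F \right)} = - \frac{\left(F + 4\right) \left(-1 + b\right)}{3} = - \frac{\left(4 + F\right) \left(-1 + b\right)}{3} = - \frac{\left(-1 + b\right) \left(4 + F\right)}{3}$)
$a{\left(H \right)} = \frac{1}{-1 + H}$ ($a{\left(H \right)} = \frac{1}{H - 1} = \frac{1}{-1 + H}$)
$g{\left(z,Y \right)} = \frac{1}{1 - 2 Y}$ ($g{\left(z,Y \right)} = \frac{1}{-1 + \left(\frac{4}{3} - \frac{4 Y}{3} + \frac{1}{3} \cdot 2 - \frac{2 Y}{3}\right)} = \frac{1}{-1 + \left(\frac{4}{3} - \frac{4 Y}{3} + \frac{2}{3} - \frac{2 Y}{3}\right)} = \frac{1}{-1 - \left(-2 + 2 Y\right)} = \frac{1}{1 - 2 Y}$)
$g{\left(145,63 \right)} - 4706 = - \frac{1}{-1 + 2 \cdot 63} - 4706 = - \frac{1}{-1 + 126} - 4706 = - \frac{1}{125} - 4706 = - \frac{588251}{125}$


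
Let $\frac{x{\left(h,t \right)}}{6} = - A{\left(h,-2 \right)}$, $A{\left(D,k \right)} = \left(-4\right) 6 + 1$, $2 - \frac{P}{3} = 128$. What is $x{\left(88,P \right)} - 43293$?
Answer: $-43155$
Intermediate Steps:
$P = -378$ ($P = 6 - 384 = -378$)
$A{\left(D,k \right)} = -23$ ($A{\left(D,k \right)} = -24 + 1 = -23$)
$x{\left(h,t \right)} = 138$ ($x{\left(h,t \right)} = 6 \left(\left(-1\right) \left(-23\right)\right) = 6 \cdot 23 = 138$)
$x{\left(88,P \right)} - 43293 = 138 - 43293 = -43155$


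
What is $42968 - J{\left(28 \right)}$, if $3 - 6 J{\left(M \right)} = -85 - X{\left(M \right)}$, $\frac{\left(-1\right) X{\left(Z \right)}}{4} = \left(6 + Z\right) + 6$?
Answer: $42980$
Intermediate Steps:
$X{\left(Z \right)} = -48 - 4 Z$ ($X{\left(Z \right)} = - 4 \left(\left(6 + Z\right) + 6\right) = - 4 \left(12 + Z\right) = -48 - 4 Z$)
$J{\left(M \right)} = \frac{20}{3} - \frac{2 M}{3}$ ($J{\left(M \right)} = \frac{1}{2} - \frac{-85 - \left(-48 - 4 M\right)}{6} = \frac{1}{2} - \frac{-85 + \left(48 + 4 M\right)}{6} = \frac{1}{2} - \frac{-37 + 4 M}{6} = \frac{1}{2} - \left(- \frac{37}{6} + \frac{2 M}{3}\right) = \frac{20}{3} - \frac{2 M}{3}$)
$42968 - J{\left(28 \right)} = 42968 - \left(\frac{20}{3} - \frac{56}{3}\right) = 42968 - -12 = 42968 + 12 = 42980$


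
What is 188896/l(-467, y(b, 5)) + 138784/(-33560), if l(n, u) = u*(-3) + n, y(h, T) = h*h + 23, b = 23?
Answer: -829248524/8905985 ≈ -93.111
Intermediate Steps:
y(h, T) = 23 + h**2 (y(h, T) = h**2 + 23 = 23 + h**2)
l(n, u) = n - 3*u (l(n, u) = -3*u + n = n - 3*u)
188896/l(-467, y(b, 5)) + 138784/(-33560) = 188896/(-467 - 3*(23 + 23**2)) + 138784/(-33560) = 188896/(-467 - 3*(23 + 529)) + 138784*(-1/33560) = 188896/(-467 - 3*552) - 17348/4195 = 188896/(-467 - 1656) - 17348/4195 = 188896/(-2123) - 17348/4195 = 188896*(-1/2123) - 17348/4195 = -188896/2123 - 17348/4195 = -829248524/8905985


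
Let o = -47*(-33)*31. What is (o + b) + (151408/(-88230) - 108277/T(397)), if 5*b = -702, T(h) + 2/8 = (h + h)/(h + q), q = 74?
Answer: -655718186399/23866215 ≈ -27475.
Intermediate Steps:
T(h) = -¼ + 2*h/(74 + h) (T(h) = -¼ + (h + h)/(h + 74) = -¼ + (2*h)/(74 + h) = -¼ + 2*h/(74 + h))
b = -702/5 (b = (⅕)*(-702) = -702/5 ≈ -140.40)
o = 48081 (o = 1551*31 = 48081)
(o + b) + (151408/(-88230) - 108277/T(397)) = (48081 - 702/5) + (151408/(-88230) - 108277*4*(74 + 397)/(-74 + 7*397)) = 239703/5 + (151408*(-1/88230) - 108277*1884/(-74 + 2779)) = 239703/5 + (-75704/44115 - 108277/((¼)*(1/471)*2705)) = 239703/5 + (-75704/44115 - 108277/2705/1884) = 239703/5 + (-75704/44115 - 108277*1884/2705) = 239703/5 + (-75704/44115 - 203993868/2705) = 239703/5 - 1799878853228/23866215 = -655718186399/23866215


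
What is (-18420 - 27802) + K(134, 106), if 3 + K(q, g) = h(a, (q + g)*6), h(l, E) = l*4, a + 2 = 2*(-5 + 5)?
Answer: -46233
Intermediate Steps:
a = -2 (a = -2 + 2*(-5 + 5) = -2 + 2*0 = -2 + 0 = -2)
h(l, E) = 4*l
K(q, g) = -11 (K(q, g) = -3 + 4*(-2) = -3 - 8 = -11)
(-18420 - 27802) + K(134, 106) = (-18420 - 27802) - 11 = -46222 - 11 = -46233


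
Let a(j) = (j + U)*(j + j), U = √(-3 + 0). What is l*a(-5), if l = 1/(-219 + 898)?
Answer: 50/679 - 10*I*√3/679 ≈ 0.073638 - 0.025509*I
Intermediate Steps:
U = I*√3 (U = √(-3) = I*√3 ≈ 1.732*I)
l = 1/679 ≈ 0.0014728
a(j) = 2*j*(j + I*√3) (a(j) = (j + I*√3)*(j + j) = (j + I*√3)*(2*j) = 2*j*(j + I*√3))
l*a(-5) = (2*(-5)*(-5 + I*√3))/679 = (50 - 10*I*√3)/679 = 50/679 - 10*I*√3/679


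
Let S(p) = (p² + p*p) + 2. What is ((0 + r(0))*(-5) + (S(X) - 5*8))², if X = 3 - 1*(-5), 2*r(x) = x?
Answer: 8100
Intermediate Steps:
r(x) = x/2
X = 8 (X = 3 + 5 = 8)
S(p) = 2 + 2*p² (S(p) = (p² + p²) + 2 = 2*p² + 2 = 2 + 2*p²)
((0 + r(0))*(-5) + (S(X) - 5*8))² = ((0 + (½)*0)*(-5) + ((2 + 2*8²) - 5*8))² = ((0 + 0)*(-5) + ((2 + 2*64) - 40))² = (0*(-5) + ((2 + 128) - 40))² = (0 + (130 - 40))² = (0 + 90)² = 90² = 8100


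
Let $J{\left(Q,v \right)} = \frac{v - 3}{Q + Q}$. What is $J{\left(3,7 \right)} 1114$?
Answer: $\frac{2228}{3} \approx 742.67$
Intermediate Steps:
$J{\left(Q,v \right)} = \frac{-3 + v}{2 Q}$
$J{\left(3,7 \right)} 1114 = \frac{-3 + 7}{2 \cdot 3} \cdot 1114 = \frac{1}{2} \cdot \frac{1}{3} \cdot 4 \cdot 1114 = \frac{2}{3} \cdot 1114 = \frac{2228}{3}$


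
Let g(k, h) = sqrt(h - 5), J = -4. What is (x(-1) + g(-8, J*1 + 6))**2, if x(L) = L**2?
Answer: (1 + I*sqrt(3))**2 ≈ -2.0 + 3.4641*I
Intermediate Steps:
g(k, h) = sqrt(-5 + h)
(x(-1) + g(-8, J*1 + 6))**2 = ((-1)**2 + sqrt(-5 + (-4*1 + 6)))**2 = (1 + sqrt(-5 + (-4 + 6)))**2 = (1 + sqrt(-5 + 2))**2 = (1 + sqrt(-3))**2 = (1 + I*sqrt(3))**2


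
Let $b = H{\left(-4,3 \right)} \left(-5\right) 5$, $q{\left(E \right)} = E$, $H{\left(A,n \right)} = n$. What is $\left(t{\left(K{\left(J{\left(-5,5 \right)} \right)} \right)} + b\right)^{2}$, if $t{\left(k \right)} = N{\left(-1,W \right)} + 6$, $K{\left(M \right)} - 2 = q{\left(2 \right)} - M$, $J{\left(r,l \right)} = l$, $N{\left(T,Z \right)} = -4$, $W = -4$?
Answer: $5329$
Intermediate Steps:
$b = -75$ ($b = 3 \left(-5\right) 5 = \left(-15\right) 5 = -75$)
$K{\left(M \right)} = 4 - M$ ($K{\left(M \right)} = 2 - \left(-2 + M\right) = 4 - M$)
$t{\left(k \right)} = 2$ ($t{\left(k \right)} = -4 + 6 = 2$)
$\left(t{\left(K{\left(J{\left(-5,5 \right)} \right)} \right)} + b\right)^{2} = \left(2 - 75\right)^{2} = \left(-73\right)^{2} = 5329$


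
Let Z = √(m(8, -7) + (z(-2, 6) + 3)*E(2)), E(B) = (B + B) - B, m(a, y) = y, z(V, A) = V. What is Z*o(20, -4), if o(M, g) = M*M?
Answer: 400*I*√5 ≈ 894.43*I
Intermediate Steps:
o(M, g) = M²
E(B) = B (E(B) = 2*B - B = B)
Z = I*√5 (Z = √(-7 + (-2 + 3)*2) = √(-7 + 1*2) = √(-7 + 2) = √(-5) = I*√5 ≈ 2.2361*I)
Z*o(20, -4) = (I*√5)*20² = (I*√5)*400 = 400*I*√5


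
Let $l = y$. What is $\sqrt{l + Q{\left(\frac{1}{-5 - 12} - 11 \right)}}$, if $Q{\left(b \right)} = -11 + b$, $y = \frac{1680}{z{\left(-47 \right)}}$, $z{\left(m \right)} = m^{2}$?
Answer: $\frac{i \sqrt{13596855}}{799} \approx 4.615 i$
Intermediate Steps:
$y = \frac{1680}{2209}$ ($y = \frac{1680}{\left(-47\right)^{2}} = \frac{1680}{2209} \approx 0.76052$)
$l = \frac{1680}{2209} \approx 0.76052$
$\sqrt{l + Q{\left(\frac{1}{-5 - 12} - 11 \right)}} = \sqrt{\frac{1680}{2209} + \left(-11 + \left(\frac{1}{-5 - 12} - 11\right)\right)} = \sqrt{\frac{1680}{2209} - \left(22 + \frac{1}{17}\right)} = \sqrt{\frac{1680}{2209} - \frac{375}{17}} = \sqrt{- \frac{799815}{37553}} = \frac{i \sqrt{13596855}}{799}$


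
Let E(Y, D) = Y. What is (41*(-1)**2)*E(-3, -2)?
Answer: -123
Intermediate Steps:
(41*(-1)**2)*E(-3, -2) = (41*(-1)**2)*(-3) = (41*1)*(-3) = 41*(-3) = -123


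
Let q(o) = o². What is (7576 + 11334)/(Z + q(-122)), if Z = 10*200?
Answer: 9455/8442 ≈ 1.1200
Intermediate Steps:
Z = 2000
(7576 + 11334)/(Z + q(-122)) = (7576 + 11334)/(2000 + (-122)²) = 18910/(2000 + 14884) = 18910/16884 = 18910*(1/16884) = 9455/8442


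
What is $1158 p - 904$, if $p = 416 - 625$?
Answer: $-242926$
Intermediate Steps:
$p = -209$
$1158 p - 904 = 1158 \left(-209\right) - 904 = -242022 - 904 = -242926$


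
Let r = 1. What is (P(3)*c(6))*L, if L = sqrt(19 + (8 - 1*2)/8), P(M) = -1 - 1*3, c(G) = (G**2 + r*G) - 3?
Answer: -78*sqrt(79) ≈ -693.28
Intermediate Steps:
c(G) = -3 + G + G**2 (c(G) = (G**2 + 1*G) - 3 = (G**2 + G) - 3 = (G + G**2) - 3 = -3 + G + G**2)
P(M) = -4 (P(M) = -1 - 3 = -4)
L = sqrt(79)/2 (L = sqrt(19 + (8 - 2)*(1/8)) = sqrt(19 + 6*(1/8)) = sqrt(19 + 3/4) = sqrt(79/4) = sqrt(79)/2 ≈ 4.4441)
(P(3)*c(6))*L = (-4*(-3 + 6 + 6**2))*(sqrt(79)/2) = (-4*(-3 + 6 + 36))*(sqrt(79)/2) = (-4*39)*(sqrt(79)/2) = -78*sqrt(79)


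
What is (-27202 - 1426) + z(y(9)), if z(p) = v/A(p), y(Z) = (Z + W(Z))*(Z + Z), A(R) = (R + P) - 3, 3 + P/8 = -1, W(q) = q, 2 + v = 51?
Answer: -8273443/289 ≈ -28628.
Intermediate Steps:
v = 49 (v = -2 + 51 = 49)
P = -32 (P = -24 + 8*(-1) = -24 - 8 = -32)
A(R) = -35 + R (A(R) = (R - 32) - 3 = (-32 + R) - 3 = -35 + R)
y(Z) = 4*Z² (y(Z) = (Z + Z)*(Z + Z) = (2*Z)*(2*Z) = 4*Z²)
z(p) = 49/(-35 + p)
(-27202 - 1426) + z(y(9)) = (-27202 - 1426) + 49/(-35 + 4*9²) = -28628 + 49/(-35 + 4*81) = -28628 + 49/(-35 + 324) = -28628 + 49/289 = -8273443/289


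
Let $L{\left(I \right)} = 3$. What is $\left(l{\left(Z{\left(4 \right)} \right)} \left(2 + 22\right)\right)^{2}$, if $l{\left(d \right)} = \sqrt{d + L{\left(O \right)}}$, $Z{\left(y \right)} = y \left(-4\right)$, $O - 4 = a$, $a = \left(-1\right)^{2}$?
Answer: $-7488$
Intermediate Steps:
$a = 1$
$O = 5$ ($O = 4 + 1 = 5$)
$Z{\left(y \right)} = - 4 y$
$l{\left(d \right)} = \sqrt{3 + d}$ ($l{\left(d \right)} = \sqrt{d + 3} = \sqrt{3 + d}$)
$\left(l{\left(Z{\left(4 \right)} \right)} \left(2 + 22\right)\right)^{2} = \left(\sqrt{3 - 16} \left(2 + 22\right)\right)^{2} = \left(\sqrt{3 - 16} \cdot 24\right)^{2} = \left(\sqrt{-13} \cdot 24\right)^{2} = \left(i \sqrt{13} \cdot 24\right)^{2} = \left(24 i \sqrt{13}\right)^{2} = -7488$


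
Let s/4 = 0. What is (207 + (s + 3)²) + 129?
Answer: 345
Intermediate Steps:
s = 0 (s = 4*0 = 0)
(207 + (s + 3)²) + 129 = (207 + (0 + 3)²) + 129 = (207 + 3²) + 129 = (207 + 9) + 129 = 216 + 129 = 345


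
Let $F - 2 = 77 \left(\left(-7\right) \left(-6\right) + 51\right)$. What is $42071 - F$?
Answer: $34908$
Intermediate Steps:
$F = 7163$ ($F = 2 + 77 \left(\left(-7\right) \left(-6\right) + 51\right) = 2 + 77 \left(42 + 51\right) = 2 + 77 \cdot 93 = 2 + 7161 = 7163$)
$42071 - F = 42071 - 7163 = 34908$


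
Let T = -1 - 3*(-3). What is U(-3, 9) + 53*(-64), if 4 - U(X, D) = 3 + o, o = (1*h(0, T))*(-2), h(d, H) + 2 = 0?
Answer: -3395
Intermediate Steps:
T = 8 (T = -1 + 9 = 8)
h(d, H) = -2 (h(d, H) = -2 + 0 = -2)
o = 4 (o = (1*(-2))*(-2) = -2*(-2) = 4)
U(X, D) = -3 (U(X, D) = 4 - (3 + 4) = 4 - 1*7 = 4 - 7 = -3)
U(-3, 9) + 53*(-64) = -3 + 53*(-64) = -3 - 3392 = -3395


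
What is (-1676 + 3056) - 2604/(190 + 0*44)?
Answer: 129798/95 ≈ 1366.3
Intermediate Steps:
(-1676 + 3056) - 2604/(190 + 0*44) = 1380 - 2604/(190 + 0) = 1380 - 2604/190 = 1380 - 2604*1/190 = 1380 - 1302/95 = 129798/95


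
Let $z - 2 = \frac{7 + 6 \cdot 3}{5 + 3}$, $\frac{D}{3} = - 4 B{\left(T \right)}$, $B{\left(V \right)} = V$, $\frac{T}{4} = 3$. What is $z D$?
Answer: $-738$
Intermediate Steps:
$T = 12$ ($T = 4 \cdot 3 = 12$)
$D = -144$ ($D = 3 \left(\left(-4\right) 12\right) = 3 \left(-48\right) = -144$)
$z = \frac{41}{8}$ ($z = 2 + \frac{7 + 6 \cdot 3}{5 + 3} = 2 + \frac{7 + 18}{8} = 2 + 25 \cdot \frac{1}{8} = 2 + \frac{25}{8} = \frac{41}{8} \approx 5.125$)
$z D = \frac{41}{8} \left(-144\right) = -738$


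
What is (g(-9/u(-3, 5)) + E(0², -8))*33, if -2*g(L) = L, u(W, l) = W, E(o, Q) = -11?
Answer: -825/2 ≈ -412.50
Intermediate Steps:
g(L) = -L/2
(g(-9/u(-3, 5)) + E(0², -8))*33 = (-(-9)/(2*(-3)) - 11)*33 = (-(-9)*(-1)/(2*3) - 11)*33 = (-½*3 - 11)*33 = (-3/2 - 11)*33 = -25/2*33 = -825/2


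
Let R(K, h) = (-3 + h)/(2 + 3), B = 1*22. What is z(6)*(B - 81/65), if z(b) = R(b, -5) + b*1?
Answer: 29678/325 ≈ 91.317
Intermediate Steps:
B = 22
R(K, h) = -⅗ + h/5 (R(K, h) = (-3 + h)/5 = (-3 + h)*(⅕) = -⅗ + h/5)
z(b) = -8/5 + b (z(b) = (-⅗ + (⅕)*(-5)) + b*1 = (-⅗ - 1) + b = -8/5 + b)
z(6)*(B - 81/65) = (-8/5 + 6)*(22 - 81/65) = 22*(22 - 81*1/65)/5 = 22*(22 - 81/65)/5 = (22/5)*(1349/65) = 29678/325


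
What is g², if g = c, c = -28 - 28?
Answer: 3136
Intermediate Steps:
c = -56
g = -56
g² = (-56)² = 3136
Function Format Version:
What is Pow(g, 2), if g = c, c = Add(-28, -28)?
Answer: 3136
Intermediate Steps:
c = -56
g = -56
Pow(g, 2) = Pow(-56, 2) = 3136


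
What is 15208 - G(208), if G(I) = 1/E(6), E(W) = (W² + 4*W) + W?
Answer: 1003727/66 ≈ 15208.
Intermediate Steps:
E(W) = W² + 5*W
G(I) = 1/66 (G(I) = 1/(6*(5 + 6)) = 1/(6*11) = 1/66)
15208 - G(208) = 15208 - 1*1/66 = 15208 - 1/66 = 1003727/66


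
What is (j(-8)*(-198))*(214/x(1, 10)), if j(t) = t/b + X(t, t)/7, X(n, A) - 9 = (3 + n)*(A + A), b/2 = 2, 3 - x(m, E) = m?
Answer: -1588950/7 ≈ -2.2699e+5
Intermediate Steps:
x(m, E) = 3 - m
b = 4 (b = 2*2 = 4)
X(n, A) = 9 + 2*A*(3 + n) (X(n, A) = 9 + (3 + n)*(A + A) = 9 + (3 + n)*(2*A) = 9 + 2*A*(3 + n))
j(t) = 9/7 + 2*t²/7 + 31*t/28 (j(t) = t/4 + (9 + 6*t + 2*t*t)/7 = t*(¼) + (9 + 6*t + 2*t²)*(⅐) = t/4 + (9 + 2*t² + 6*t)*(⅐) = t/4 + (9/7 + 2*t²/7 + 6*t/7) = 9/7 + 2*t²/7 + 31*t/28)
(j(-8)*(-198))*(214/x(1, 10)) = ((9/7 + (2/7)*(-8)² + (31/28)*(-8))*(-198))*(214/(3 - 1*1)) = ((9/7 + (2/7)*64 - 62/7)*(-198))*(214/(3 - 1)) = ((9/7 + 128/7 - 62/7)*(-198))*(214/2) = ((75/7)*(-198))*(214*(½)) = -14850/7*107 = -1588950/7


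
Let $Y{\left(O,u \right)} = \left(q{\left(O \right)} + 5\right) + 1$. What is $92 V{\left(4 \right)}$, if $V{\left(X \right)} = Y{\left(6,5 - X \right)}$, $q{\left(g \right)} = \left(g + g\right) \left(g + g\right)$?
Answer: $13800$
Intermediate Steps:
$q{\left(g \right)} = 4 g^{2}$ ($q{\left(g \right)} = 2 g 2 g = 4 g^{2}$)
$Y{\left(O,u \right)} = 6 + 4 O^{2}$ ($Y{\left(O,u \right)} = \left(4 O^{2} + 5\right) + 1 = \left(5 + 4 O^{2}\right) + 1 = 6 + 4 O^{2}$)
$V{\left(X \right)} = 150$ ($V{\left(X \right)} = 6 + 4 \cdot 6^{2} = 6 + 4 \cdot 36 = 6 + 144 = 150$)
$92 V{\left(4 \right)} = 92 \cdot 150 = 13800$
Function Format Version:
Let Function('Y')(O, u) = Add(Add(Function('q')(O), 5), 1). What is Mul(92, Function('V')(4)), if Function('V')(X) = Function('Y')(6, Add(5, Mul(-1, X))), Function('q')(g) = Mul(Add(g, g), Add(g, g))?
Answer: 13800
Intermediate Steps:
Function('q')(g) = Mul(4, Pow(g, 2)) (Function('q')(g) = Mul(Mul(2, g), Mul(2, g)) = Mul(4, Pow(g, 2)))
Function('Y')(O, u) = Add(6, Mul(4, Pow(O, 2))) (Function('Y')(O, u) = Add(Add(Mul(4, Pow(O, 2)), 5), 1) = Add(Add(5, Mul(4, Pow(O, 2))), 1) = Add(6, Mul(4, Pow(O, 2))))
Function('V')(X) = 150 (Function('V')(X) = Add(6, Mul(4, Pow(6, 2))) = Add(6, Mul(4, 36)) = Add(6, 144) = 150)
Mul(92, Function('V')(4)) = Mul(92, 150) = 13800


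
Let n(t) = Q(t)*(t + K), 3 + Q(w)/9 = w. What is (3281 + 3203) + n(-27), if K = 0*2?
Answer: 13774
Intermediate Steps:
Q(w) = -27 + 9*w
K = 0
n(t) = t*(-27 + 9*t) (n(t) = (-27 + 9*t)*(t + 0) = (-27 + 9*t)*t = t*(-27 + 9*t))
(3281 + 3203) + n(-27) = (3281 + 3203) + 9*(-27)*(-3 - 27) = 6484 + 9*(-27)*(-30) = 6484 + 7290 = 13774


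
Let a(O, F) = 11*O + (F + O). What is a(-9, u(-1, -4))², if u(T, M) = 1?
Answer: 11449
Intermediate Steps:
a(O, F) = F + 12*O
a(-9, u(-1, -4))² = (1 + 12*(-9))² = (1 - 108)² = (-107)² = 11449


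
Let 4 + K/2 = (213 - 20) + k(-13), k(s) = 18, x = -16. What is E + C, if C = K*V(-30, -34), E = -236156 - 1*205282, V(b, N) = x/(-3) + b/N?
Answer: -7460700/17 ≈ -4.3886e+5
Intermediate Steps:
V(b, N) = 16/3 + b/N (V(b, N) = -16/(-3) + b/N = -16*(-1/3) + b/N = 16/3 + b/N)
K = 414 (K = -8 + 2*((213 - 20) + 18) = -8 + 2*(193 + 18) = -8 + 2*211 = -8 + 422 = 414)
E = -441438 (E = -236156 - 205282 = -441438)
C = 43746/17 (C = 414*(16/3 - 30/(-34)) = 414*(16/3 - 30*(-1/34)) = 414*(16/3 + 15/17) = 414*(317/51) = 43746/17 ≈ 2573.3)
E + C = -441438 + 43746/17 = -7460700/17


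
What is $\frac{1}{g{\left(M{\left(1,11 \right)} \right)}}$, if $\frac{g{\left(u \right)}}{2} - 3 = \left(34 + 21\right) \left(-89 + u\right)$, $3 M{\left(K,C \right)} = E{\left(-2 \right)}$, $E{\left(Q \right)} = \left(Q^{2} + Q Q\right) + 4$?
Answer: $- \frac{1}{9344} \approx -0.00010702$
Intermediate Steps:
$E{\left(Q \right)} = 4 + 2 Q^{2}$ ($E{\left(Q \right)} = \left(Q^{2} + Q^{2}\right) + 4 = 2 Q^{2} + 4 = 4 + 2 Q^{2}$)
$M{\left(K,C \right)} = 4$ ($M{\left(K,C \right)} = \frac{4 + 2 \left(-2\right)^{2}}{3} = \frac{4 + 2 \cdot 4}{3} = \frac{4 + 8}{3} = \frac{1}{3} \cdot 12 = 4$)
$g{\left(u \right)} = -9784 + 110 u$ ($g{\left(u \right)} = 6 + 2 \left(34 + 21\right) \left(-89 + u\right) = 6 + 2 \cdot 55 \left(-89 + u\right) = 6 + 2 \left(-4895 + 55 u\right) = 6 + \left(-9790 + 110 u\right) = -9784 + 110 u$)
$\frac{1}{g{\left(M{\left(1,11 \right)} \right)}} = \frac{1}{-9784 + 110 \cdot 4} = \frac{1}{-9784 + 440} = \frac{1}{-9344} = - \frac{1}{9344}$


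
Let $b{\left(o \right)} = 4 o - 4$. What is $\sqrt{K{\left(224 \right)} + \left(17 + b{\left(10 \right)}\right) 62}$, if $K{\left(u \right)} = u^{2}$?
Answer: $\sqrt{53462} \approx 231.22$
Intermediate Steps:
$b{\left(o \right)} = -4 + 4 o$
$\sqrt{K{\left(224 \right)} + \left(17 + b{\left(10 \right)}\right) 62} = \sqrt{224^{2} + \left(17 + \left(-4 + 4 \cdot 10\right)\right) 62} = \sqrt{50176 + \left(17 + \left(-4 + 40\right)\right) 62} = \sqrt{50176 + \left(17 + 36\right) 62} = \sqrt{50176 + 53 \cdot 62} = \sqrt{50176 + 3286} = \sqrt{53462}$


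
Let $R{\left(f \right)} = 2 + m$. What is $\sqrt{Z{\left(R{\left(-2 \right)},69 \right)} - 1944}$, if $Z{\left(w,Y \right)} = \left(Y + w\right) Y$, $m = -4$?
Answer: $\sqrt{2679} \approx 51.759$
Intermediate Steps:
$R{\left(f \right)} = -2$ ($R{\left(f \right)} = 2 - 4 = -2$)
$Z{\left(w,Y \right)} = Y \left(Y + w\right)$
$\sqrt{Z{\left(R{\left(-2 \right)},69 \right)} - 1944} = \sqrt{69 \left(69 - 2\right) - 1944} = \sqrt{69 \cdot 67 - 1944} = \sqrt{4623 - 1944} = \sqrt{2679}$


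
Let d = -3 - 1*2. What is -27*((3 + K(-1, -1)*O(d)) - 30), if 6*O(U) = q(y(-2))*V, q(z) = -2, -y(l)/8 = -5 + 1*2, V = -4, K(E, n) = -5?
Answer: 909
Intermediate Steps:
y(l) = 24 (y(l) = -8*(-5 + 1*2) = -8*(-5 + 2) = -8*(-3) = 24)
d = -5 (d = -3 - 2 = -5)
O(U) = 4/3 (O(U) = (-2*(-4))/6 = (⅙)*8 = 4/3)
-27*((3 + K(-1, -1)*O(d)) - 30) = -27*((3 - 5*4/3) - 30) = -27*((3 - 20/3) - 30) = -27*(-11/3 - 30) = -27*(-101/3) = 909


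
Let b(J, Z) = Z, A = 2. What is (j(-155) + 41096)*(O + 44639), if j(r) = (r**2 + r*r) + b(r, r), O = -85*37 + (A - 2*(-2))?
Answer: 3693126500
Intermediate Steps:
O = -3139 (O = -85*37 + (2 - 2*(-2)) = -3145 + (2 + 4) = -3145 + 6 = -3139)
j(r) = r + 2*r**2 (j(r) = (r**2 + r*r) + r = (r**2 + r**2) + r = 2*r**2 + r = r + 2*r**2)
(j(-155) + 41096)*(O + 44639) = (-155*(1 + 2*(-155)) + 41096)*(-3139 + 44639) = (-155*(1 - 310) + 41096)*41500 = (-155*(-309) + 41096)*41500 = (47895 + 41096)*41500 = 88991*41500 = 3693126500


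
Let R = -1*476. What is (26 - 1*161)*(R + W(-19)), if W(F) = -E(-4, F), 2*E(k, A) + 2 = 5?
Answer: 128925/2 ≈ 64463.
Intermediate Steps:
E(k, A) = 3/2 (E(k, A) = -1 + (1/2)*5 = -1 + 5/2 = 3/2)
W(F) = -3/2 (W(F) = -1*3/2 = -3/2)
R = -476
(26 - 1*161)*(R + W(-19)) = (26 - 1*161)*(-476 - 3/2) = (26 - 161)*(-955/2) = -135*(-955/2) = 128925/2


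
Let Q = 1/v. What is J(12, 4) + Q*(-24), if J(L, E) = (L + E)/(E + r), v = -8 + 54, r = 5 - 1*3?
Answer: 148/69 ≈ 2.1449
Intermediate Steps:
r = 2 (r = 5 - 3 = 2)
v = 46
J(L, E) = (E + L)/(2 + E) (J(L, E) = (L + E)/(E + 2) = (E + L)/(2 + E))
Q = 1/46 ≈ 0.021739
J(12, 4) + Q*(-24) = (4 + 12)/(2 + 4) + (1/46)*(-24) = 16/6 - 12/23 = (⅙)*16 - 12/23 = 8/3 - 12/23 = 148/69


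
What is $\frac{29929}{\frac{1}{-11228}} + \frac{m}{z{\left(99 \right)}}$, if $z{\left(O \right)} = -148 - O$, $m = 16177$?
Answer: $- \frac{83002590741}{247} \approx -3.3604 \cdot 10^{8}$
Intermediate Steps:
$\frac{29929}{\frac{1}{-11228}} + \frac{m}{z{\left(99 \right)}} = \frac{29929}{\frac{1}{-11228}} + \frac{16177}{-148 - 99} = \frac{29929}{- \frac{1}{11228}} + \frac{16177}{-148 - 99} = 29929 \left(-11228\right) + \frac{16177}{-247} = -336042812 + 16177 \left(- \frac{1}{247}\right) = -336042812 - \frac{16177}{247} = - \frac{83002590741}{247}$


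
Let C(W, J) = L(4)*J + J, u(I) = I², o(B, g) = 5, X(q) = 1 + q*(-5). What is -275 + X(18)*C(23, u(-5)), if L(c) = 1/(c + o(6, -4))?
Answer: -24725/9 ≈ -2747.2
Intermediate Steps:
X(q) = 1 - 5*q
L(c) = 1/(5 + c) (L(c) = 1/(c + 5) = 1/(5 + c))
C(W, J) = 10*J/9 (C(W, J) = J/(5 + 4) + J = J/9 + J = 10*J/9)
-275 + X(18)*C(23, u(-5)) = -275 + (1 - 5*18)*((10/9)*(-5)²) = -275 + (1 - 90)*((10/9)*25) = -275 - 89*250/9 = -275 - 22250/9 = -24725/9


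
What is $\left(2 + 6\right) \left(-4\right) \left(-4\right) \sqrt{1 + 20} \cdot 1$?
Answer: $128 \sqrt{21} \approx 586.57$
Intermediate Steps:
$\left(2 + 6\right) \left(-4\right) \left(-4\right) \sqrt{1 + 20} \cdot 1 = 8 \left(-4\right) \left(-4\right) \sqrt{21} \cdot 1 = \left(-32\right) \left(-4\right) \sqrt{21} \cdot 1 = 128 \sqrt{21} \cdot 1 = 128 \sqrt{21}$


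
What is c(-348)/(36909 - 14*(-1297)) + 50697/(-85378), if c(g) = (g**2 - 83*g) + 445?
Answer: 10051936975/4701510326 ≈ 2.1380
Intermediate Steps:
c(g) = 445 + g**2 - 83*g
c(-348)/(36909 - 14*(-1297)) + 50697/(-85378) = (445 + (-348)**2 - 83*(-348))/(36909 - 14*(-1297)) + 50697/(-85378) = (445 + 121104 + 28884)/(36909 + 18158) + 50697*(-1/85378) = 150433/55067 - 50697/85378 = 10051936975/4701510326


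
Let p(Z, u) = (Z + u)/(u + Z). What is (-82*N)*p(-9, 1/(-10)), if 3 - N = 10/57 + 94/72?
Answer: -42599/342 ≈ -124.56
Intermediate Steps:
N = 1039/684 (N = 3 - (10/57 + 94/72) = 3 - (10*(1/57) + 94*(1/72)) = 3 - (10/57 + 47/36) = 3 - 1*1013/684 = 3 - 1013/684 = 1039/684 ≈ 1.5190)
p(Z, u) = 1 (p(Z, u) = (Z + u)/(Z + u) = 1)
(-82*N)*p(-9, 1/(-10)) = -82*1039/684*1 = -42599/342*1 = -42599/342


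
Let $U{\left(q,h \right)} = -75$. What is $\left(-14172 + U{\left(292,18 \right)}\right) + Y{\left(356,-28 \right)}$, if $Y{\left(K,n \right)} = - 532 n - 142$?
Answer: $507$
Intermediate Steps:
$Y{\left(K,n \right)} = -142 - 532 n$
$\left(-14172 + U{\left(292,18 \right)}\right) + Y{\left(356,-28 \right)} = \left(-14172 - 75\right) - -14754 = -14247 + \left(-142 + 14896\right) = -14247 + 14754 = 507$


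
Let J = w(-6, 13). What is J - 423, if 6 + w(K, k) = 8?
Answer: -421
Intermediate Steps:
w(K, k) = 2 (w(K, k) = -6 + 8 = 2)
J = 2
J - 423 = 2 - 423 = -421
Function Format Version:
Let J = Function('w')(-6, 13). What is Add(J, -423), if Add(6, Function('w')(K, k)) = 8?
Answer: -421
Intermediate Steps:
Function('w')(K, k) = 2 (Function('w')(K, k) = Add(-6, 8) = 2)
J = 2
Add(J, -423) = Add(2, -423) = -421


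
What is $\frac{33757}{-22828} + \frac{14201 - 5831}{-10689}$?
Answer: $- \frac{183966311}{81336164} \approx -2.2618$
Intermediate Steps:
$\frac{33757}{-22828} + \frac{14201 - 5831}{-10689} = 33757 \left(- \frac{1}{22828}\right) + \left(14201 - 5831\right) \left(- \frac{1}{10689}\right) = - \frac{33757}{22828} + 8370 \left(- \frac{1}{10689}\right) = - \frac{33757}{22828} - \frac{2790}{3563} = - \frac{183966311}{81336164}$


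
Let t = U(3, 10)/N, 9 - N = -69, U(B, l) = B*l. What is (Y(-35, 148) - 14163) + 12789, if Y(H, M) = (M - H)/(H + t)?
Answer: -206893/150 ≈ -1379.3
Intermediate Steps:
N = 78 (N = 9 - 1*(-69) = 9 + 69 = 78)
t = 5/13 (t = (3*10)/78 = 30*(1/78) = 5/13 ≈ 0.38462)
Y(H, M) = (M - H)/(5/13 + H) (Y(H, M) = (M - H)/(H + 5/13) = (M - H)/(5/13 + H))
(Y(-35, 148) - 14163) + 12789 = (13*(148 - 1*(-35))/(5 + 13*(-35)) - 14163) + 12789 = (13*(148 + 35)/(5 - 455) - 14163) + 12789 = (13*183/(-450) - 14163) + 12789 = (13*(-1/450)*183 - 14163) + 12789 = (-793/150 - 14163) + 12789 = -2125243/150 + 12789 = -206893/150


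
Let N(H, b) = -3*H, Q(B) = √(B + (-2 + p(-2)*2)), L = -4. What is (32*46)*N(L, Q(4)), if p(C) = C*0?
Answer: 17664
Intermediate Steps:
p(C) = 0
Q(B) = √(-2 + B) (Q(B) = √(B + (-2 + 0*2)) = √(B + (-2 + 0)) = √(B - 2) = √(-2 + B))
(32*46)*N(L, Q(4)) = (32*46)*(-3*(-4)) = 1472*12 = 17664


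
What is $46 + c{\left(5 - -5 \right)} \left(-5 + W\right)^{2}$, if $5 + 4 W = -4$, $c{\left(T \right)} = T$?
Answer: $\frac{4573}{8} \approx 571.63$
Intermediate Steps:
$W = - \frac{9}{4}$ ($W = - \frac{5}{4} + \frac{1}{4} \left(-4\right) = - \frac{5}{4} - 1 = - \frac{9}{4} \approx -2.25$)
$46 + c{\left(5 - -5 \right)} \left(-5 + W\right)^{2} = 46 + \left(5 - -5\right) \left(-5 - \frac{9}{4}\right)^{2} = 46 + \left(5 + 5\right) \left(- \frac{29}{4}\right)^{2} = 46 + 10 \cdot \frac{841}{16} = 46 + \frac{4205}{8} = \frac{4573}{8}$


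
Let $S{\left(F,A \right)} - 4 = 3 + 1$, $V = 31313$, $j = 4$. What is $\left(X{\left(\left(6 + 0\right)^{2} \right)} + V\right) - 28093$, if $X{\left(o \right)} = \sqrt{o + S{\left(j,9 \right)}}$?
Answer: $3220 + 2 \sqrt{11} \approx 3226.6$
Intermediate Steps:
$S{\left(F,A \right)} = 8$ ($S{\left(F,A \right)} = 4 + \left(3 + 1\right) = 4 + 4 = 8$)
$X{\left(o \right)} = \sqrt{8 + o}$ ($X{\left(o \right)} = \sqrt{o + 8} = \sqrt{8 + o}$)
$\left(X{\left(\left(6 + 0\right)^{2} \right)} + V\right) - 28093 = \left(\sqrt{8 + \left(6 + 0\right)^{2}} + 31313\right) - 28093 = \left(\sqrt{8 + 6^{2}} + 31313\right) - 28093 = \left(\sqrt{8 + 36} + 31313\right) - 28093 = \left(\sqrt{44} + 31313\right) - 28093 = \left(2 \sqrt{11} + 31313\right) - 28093 = \left(31313 + 2 \sqrt{11}\right) - 28093 = 3220 + 2 \sqrt{11}$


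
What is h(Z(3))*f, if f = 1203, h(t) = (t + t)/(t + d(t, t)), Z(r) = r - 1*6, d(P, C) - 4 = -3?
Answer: 3609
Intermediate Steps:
d(P, C) = 1 (d(P, C) = 4 - 3 = 1)
Z(r) = -6 + r (Z(r) = r - 6 = -6 + r)
h(t) = 2*t/(1 + t) (h(t) = (t + t)/(t + 1) = (2*t)/(1 + t) = 2*t/(1 + t))
h(Z(3))*f = (2*(-6 + 3)/(1 + (-6 + 3)))*1203 = (2*(-3)/(1 - 3))*1203 = (2*(-3)/(-2))*1203 = (2*(-3)*(-½))*1203 = 3*1203 = 3609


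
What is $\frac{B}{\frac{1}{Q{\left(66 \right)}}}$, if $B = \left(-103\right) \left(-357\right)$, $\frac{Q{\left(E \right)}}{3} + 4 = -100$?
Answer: $-11472552$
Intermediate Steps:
$Q{\left(E \right)} = -312$ ($Q{\left(E \right)} = -12 + 3 \left(-100\right) = -12 - 300 = -312$)
$B = 36771$
$\frac{B}{\frac{1}{Q{\left(66 \right)}}} = \frac{36771}{\frac{1}{-312}} = \frac{36771}{- \frac{1}{312}} = 36771 \left(-312\right) = -11472552$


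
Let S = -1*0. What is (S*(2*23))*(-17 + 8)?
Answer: 0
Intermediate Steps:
S = 0
(S*(2*23))*(-17 + 8) = (0*(2*23))*(-17 + 8) = (0*46)*(-9) = 0*(-9) = 0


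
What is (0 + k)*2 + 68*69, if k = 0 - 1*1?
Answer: 4690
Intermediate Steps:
k = -1 (k = 0 - 1 = -1)
(0 + k)*2 + 68*69 = (0 - 1)*2 + 68*69 = -1*2 + 4692 = -2 + 4692 = 4690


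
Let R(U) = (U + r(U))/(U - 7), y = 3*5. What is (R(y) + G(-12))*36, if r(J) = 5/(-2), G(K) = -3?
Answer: -207/4 ≈ -51.750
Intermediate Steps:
y = 15
r(J) = -5/2 (r(J) = 5*(-½) = -5/2)
R(U) = (-5/2 + U)/(-7 + U) (R(U) = (U - 5/2)/(U - 7) = (-5/2 + U)/(-7 + U))
(R(y) + G(-12))*36 = ((-5/2 + 15)/(-7 + 15) - 3)*36 = ((25/2)/8 - 3)*36 = ((⅛)*(25/2) - 3)*36 = (25/16 - 3)*36 = -23/16*36 = -207/4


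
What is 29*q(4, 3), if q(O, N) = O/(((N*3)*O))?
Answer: 29/9 ≈ 3.2222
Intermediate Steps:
q(O, N) = 1/(3*N) (q(O, N) = O/(((3*N)*O)) = O/((3*N*O)) = O*(1/(3*N*O)) = 1/(3*N))
29*q(4, 3) = 29*((⅓)/3) = 29*((⅓)*(⅓)) = 29*(⅑) = 29/9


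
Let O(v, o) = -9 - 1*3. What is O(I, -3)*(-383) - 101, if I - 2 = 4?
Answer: 4495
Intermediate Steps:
I = 6 (I = 2 + 4 = 6)
O(v, o) = -12 (O(v, o) = -9 - 3 = -12)
O(I, -3)*(-383) - 101 = -12*(-383) - 101 = 4596 - 101 = 4495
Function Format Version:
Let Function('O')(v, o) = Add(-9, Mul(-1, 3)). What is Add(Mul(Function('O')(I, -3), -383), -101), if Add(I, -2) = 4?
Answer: 4495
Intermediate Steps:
I = 6 (I = Add(2, 4) = 6)
Function('O')(v, o) = -12 (Function('O')(v, o) = Add(-9, -3) = -12)
Add(Mul(Function('O')(I, -3), -383), -101) = Add(Mul(-12, -383), -101) = Add(4596, -101) = 4495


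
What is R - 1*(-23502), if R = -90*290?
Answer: -2598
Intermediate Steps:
R = -26100
R - 1*(-23502) = -26100 - 1*(-23502) = -26100 + 23502 = -2598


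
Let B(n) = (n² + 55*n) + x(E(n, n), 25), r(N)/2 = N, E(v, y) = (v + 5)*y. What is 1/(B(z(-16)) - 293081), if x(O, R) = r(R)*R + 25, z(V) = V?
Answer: -1/292430 ≈ -3.4196e-6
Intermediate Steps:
E(v, y) = y*(5 + v) (E(v, y) = (5 + v)*y = y*(5 + v))
r(N) = 2*N
x(O, R) = 25 + 2*R² (x(O, R) = (2*R)*R + 25 = 2*R² + 25 = 25 + 2*R²)
B(n) = 1275 + n² + 55*n (B(n) = (n² + 55*n) + (25 + 2*25²) = (n² + 55*n) + (25 + 2*625) = (n² + 55*n) + (25 + 1250) = (n² + 55*n) + 1275 = 1275 + n² + 55*n)
1/(B(z(-16)) - 293081) = 1/((1275 + (-16)² + 55*(-16)) - 293081) = 1/((1275 + 256 - 880) - 293081) = 1/(651 - 293081) = 1/(-292430) = -1/292430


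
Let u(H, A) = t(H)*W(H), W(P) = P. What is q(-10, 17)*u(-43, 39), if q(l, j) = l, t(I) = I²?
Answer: 795070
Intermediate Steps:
u(H, A) = H³ (u(H, A) = H²*H = H³)
q(-10, 17)*u(-43, 39) = -10*(-43)³ = -10*(-79507) = 795070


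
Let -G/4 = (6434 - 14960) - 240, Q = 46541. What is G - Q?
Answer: -11477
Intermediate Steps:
G = 35064 (G = -4*((6434 - 14960) - 240) = -4*(-8526 - 240) = -4*(-8766) = 35064)
G - Q = 35064 - 1*46541 = 35064 - 46541 = -11477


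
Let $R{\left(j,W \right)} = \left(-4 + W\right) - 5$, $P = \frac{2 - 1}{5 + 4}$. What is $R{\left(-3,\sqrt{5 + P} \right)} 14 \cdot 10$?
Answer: $-1260 + \frac{140 \sqrt{46}}{3} \approx -943.49$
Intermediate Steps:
$P = \frac{1}{9}$ ($P = 1 \cdot \frac{1}{9} = \frac{1}{9} \approx 0.11111$)
$R{\left(j,W \right)} = -9 + W$
$R{\left(-3,\sqrt{5 + P} \right)} 14 \cdot 10 = \left(-9 + \sqrt{5 + \frac{1}{9}}\right) 14 \cdot 10 = \left(-9 + \sqrt{\frac{46}{9}}\right) 14 \cdot 10 = \left(-9 + \frac{\sqrt{46}}{3}\right) 14 \cdot 10 = \left(-126 + \frac{14 \sqrt{46}}{3}\right) 10 = -1260 + \frac{140 \sqrt{46}}{3}$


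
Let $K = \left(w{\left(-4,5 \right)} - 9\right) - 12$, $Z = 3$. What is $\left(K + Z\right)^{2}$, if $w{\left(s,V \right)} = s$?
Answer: $484$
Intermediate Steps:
$K = -25$ ($K = \left(-4 - 9\right) - 12 = -13 - 12 = -25$)
$\left(K + Z\right)^{2} = \left(-25 + 3\right)^{2} = \left(-22\right)^{2} = 484$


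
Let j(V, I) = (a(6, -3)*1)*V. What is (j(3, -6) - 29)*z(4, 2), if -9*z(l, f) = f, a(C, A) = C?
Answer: 22/9 ≈ 2.4444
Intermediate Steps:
z(l, f) = -f/9
j(V, I) = 6*V (j(V, I) = (6*1)*V = 6*V)
(j(3, -6) - 29)*z(4, 2) = (6*3 - 29)*(-⅑*2) = (18 - 29)*(-2/9) = -11*(-2/9) = 22/9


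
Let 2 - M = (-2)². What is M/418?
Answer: -1/209 ≈ -0.0047847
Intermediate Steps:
M = -2 (M = 2 - 1*(-2)² = 2 - 1*4 = 2 - 4 = -2)
M/418 = -2/418 = -2*1/418 = -1/209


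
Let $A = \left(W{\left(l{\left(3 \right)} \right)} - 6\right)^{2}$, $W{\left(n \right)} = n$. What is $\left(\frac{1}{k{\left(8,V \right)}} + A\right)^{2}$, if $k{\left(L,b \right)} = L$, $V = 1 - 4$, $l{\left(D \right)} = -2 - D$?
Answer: $\frac{938961}{64} \approx 14671.0$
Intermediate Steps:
$V = -3$ ($V = 1 - 4 = -3$)
$A = 121$ ($A = \left(\left(-2 - 3\right) - 6\right)^{2} = \left(-5 - 6\right)^{2} = \left(-11\right)^{2} = 121$)
$\left(\frac{1}{k{\left(8,V \right)}} + A\right)^{2} = \left(\frac{1}{8} + 121\right)^{2} = \left(\frac{969}{8}\right)^{2} = \frac{938961}{64}$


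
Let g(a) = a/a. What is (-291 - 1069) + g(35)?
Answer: -1359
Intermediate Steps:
g(a) = 1
(-291 - 1069) + g(35) = (-291 - 1069) + 1 = -1360 + 1 = -1359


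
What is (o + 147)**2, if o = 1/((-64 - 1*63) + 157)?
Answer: 19456921/900 ≈ 21619.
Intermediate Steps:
o = 1/30 (o = 1/((-64 - 63) + 157) = 1/(-127 + 157) = 1/30 ≈ 0.033333)
(o + 147)**2 = (1/30 + 147)**2 = (4411/30)**2 = 19456921/900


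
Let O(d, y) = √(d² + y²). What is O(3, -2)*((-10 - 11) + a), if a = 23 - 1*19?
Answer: -17*√13 ≈ -61.294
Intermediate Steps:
a = 4 (a = 23 - 19 = 4)
O(3, -2)*((-10 - 11) + a) = √(3² + (-2)²)*((-10 - 11) + 4) = √(9 + 4)*(-21 + 4) = √13*(-17) = -17*√13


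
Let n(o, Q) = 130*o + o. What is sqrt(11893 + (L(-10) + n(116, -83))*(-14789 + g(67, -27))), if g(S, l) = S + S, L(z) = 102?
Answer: I*sqrt(224180297) ≈ 14973.0*I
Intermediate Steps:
n(o, Q) = 131*o
g(S, l) = 2*S
sqrt(11893 + (L(-10) + n(116, -83))*(-14789 + g(67, -27))) = sqrt(11893 + (102 + 131*116)*(-14789 + 2*67)) = sqrt(11893 + (102 + 15196)*(-14789 + 134)) = sqrt(11893 + 15298*(-14655)) = sqrt(11893 - 224192190) = sqrt(-224180297) = I*sqrt(224180297)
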